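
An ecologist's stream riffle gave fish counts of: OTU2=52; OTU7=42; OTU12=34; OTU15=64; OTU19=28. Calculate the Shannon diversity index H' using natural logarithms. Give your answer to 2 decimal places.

Total N = 52+42+34+64+28 = 220, so the proportions are 0.2364, 0.1909, 0.1545, 0.2909, 0.1273 (working shown to 4 dp, full precision carried).
Each pᵢ ln pᵢ term: 0.2364×(-1.4424)=-0.3409, 0.1909×(-1.6560)=-0.3161, 0.1545×(-1.8673)=-0.2886, 0.2909×(-1.2347)=-0.3592, 0.1273×(-2.0614)=-0.2624.
Sum = -1.5672, so H' = 1.57.

1.57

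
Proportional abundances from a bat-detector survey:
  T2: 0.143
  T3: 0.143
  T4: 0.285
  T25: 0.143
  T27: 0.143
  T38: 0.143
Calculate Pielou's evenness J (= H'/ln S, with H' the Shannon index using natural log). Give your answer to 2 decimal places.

0.98

H' = −Σ pᵢ ln pᵢ = −((-0.2781) + (-0.2781) + (-0.3578) + (-0.2781) + (-0.2781) + (-0.2781)) = 1.7484 (working shown to 4 dp, full precision carried).
With S = 6 species, ln S = 1.7918, so J = 1.7484/1.7918 = 0.9758, i.e. 0.98 to 2 decimal places.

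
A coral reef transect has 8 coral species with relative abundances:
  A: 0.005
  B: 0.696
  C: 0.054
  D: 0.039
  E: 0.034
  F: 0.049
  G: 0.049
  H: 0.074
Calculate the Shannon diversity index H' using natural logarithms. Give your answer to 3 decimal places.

1.166

Each pᵢ ln pᵢ term (working shown to 5 dp, full precision carried): 0.005×(-5.29832)=-0.02649, 0.696×(-0.36241)=-0.25223, 0.054×(-2.91877)=-0.15761, 0.039×(-3.24419)=-0.12652, 0.034×(-3.38139)=-0.11497, 0.049×(-3.01593)=-0.14778, 0.049×(-3.01593)=-0.14778, 0.074×(-2.60369)=-0.19267.
Sum = -1.16607, so H' = 1.166.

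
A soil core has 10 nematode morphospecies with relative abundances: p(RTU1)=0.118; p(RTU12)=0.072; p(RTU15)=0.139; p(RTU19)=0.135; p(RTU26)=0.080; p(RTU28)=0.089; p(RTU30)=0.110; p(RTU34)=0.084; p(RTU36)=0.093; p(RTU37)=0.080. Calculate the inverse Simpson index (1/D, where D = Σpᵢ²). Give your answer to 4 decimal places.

9.5075

D = 0.118² + 0.072² + 0.139² + 0.135² + 0.08² + 0.089² + 0.11² + 0.084² + 0.093² + 0.08² = 0.01392400 + 0.00518400 + 0.01932100 + 0.01822500 + 0.00640000 + 0.00792100 + 0.01210000 + 0.00705600 + 0.00864900 + 0.00640000 = 0.10518000 (working shown to 8 dp, full precision carried).
So 1/D = 9.507511, i.e. 9.5075 to 4 decimal places.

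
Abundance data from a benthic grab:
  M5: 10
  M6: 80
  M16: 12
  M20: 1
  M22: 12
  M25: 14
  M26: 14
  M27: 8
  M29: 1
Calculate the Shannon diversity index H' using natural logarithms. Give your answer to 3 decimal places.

1.578

Total N = 10+80+12+1+12+14+14+8+1 = 152, so the proportions are 0.06579, 0.52632, 0.07895, 0.00658, 0.07895, 0.09211, 0.09211, 0.05263, 0.00658 (working shown to 5 dp, full precision carried).
Each pᵢ ln pᵢ term: 0.06579×(-2.72130)=-0.17903, 0.52632×(-0.64185)=-0.33782, 0.07895×(-2.53897)=-0.20045, 0.00658×(-5.02388)=-0.03305, 0.07895×(-2.53897)=-0.20045, 0.09211×(-2.38482)=-0.21965, 0.09211×(-2.38482)=-0.21965, 0.05263×(-2.94444)=-0.15497, 0.00658×(-5.02388)=-0.03305.
Sum = -1.57812, so H' = 1.578.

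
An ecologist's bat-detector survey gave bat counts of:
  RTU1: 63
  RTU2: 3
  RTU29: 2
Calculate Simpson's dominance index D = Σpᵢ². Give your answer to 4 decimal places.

0.8612

Total N = 63+3+2 = 68, so the proportions are 0.926471, 0.044118, 0.029412 (working shown to 6 dp, full precision carried).
D = 0.926471² + 0.044118² + 0.029412² = 0.858348 + 0.001946 + 0.000865 = 0.861159.
To 4 decimal places, D = 0.8612.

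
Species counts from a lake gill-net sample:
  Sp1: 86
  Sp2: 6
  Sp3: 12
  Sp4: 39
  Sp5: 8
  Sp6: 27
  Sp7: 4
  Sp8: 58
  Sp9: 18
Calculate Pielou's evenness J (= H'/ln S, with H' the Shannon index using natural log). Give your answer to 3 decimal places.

0.825

Total N = 86+6+12+39+8+27+4+58+18 = 258, so the proportions are 0.33333, 0.02326, 0.04651, 0.15116, 0.03101, 0.10465, 0.0155, 0.22481, 0.06977 (working shown to 5 dp, full precision carried).
H' = −Σ pᵢ ln pᵢ = −((-0.36620) + (-0.08747) + (-0.14270) + (-0.28561) + (-0.10771) + (-0.23621) + (-0.06460) + (-0.33553) + (-0.18576)) = 1.81179.
With S = 9 species, ln S = 2.19722, so J = 1.81179/2.19722 = 0.82458, i.e. 0.825 to 3 decimal places.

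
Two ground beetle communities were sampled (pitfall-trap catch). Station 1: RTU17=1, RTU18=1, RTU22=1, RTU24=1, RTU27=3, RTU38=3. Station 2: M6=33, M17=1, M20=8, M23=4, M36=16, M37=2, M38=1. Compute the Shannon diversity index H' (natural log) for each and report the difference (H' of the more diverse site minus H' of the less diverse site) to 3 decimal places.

Station 1: N=10, proportions 0.1, 0.1, 0.1, 0.1, 0.3, 0.3, giving H' = 1.643418 (working shown to 6 dp, full precision carried).
Station 2: N=65, proportions 0.507692, 0.015385, 0.123077, 0.061538, 0.246154, 0.030769, 0.015385, giving H' = 1.354185.
Difference = |1.643418 − 1.354185| = 0.289233, i.e. 0.289 to 3 decimal places.

0.289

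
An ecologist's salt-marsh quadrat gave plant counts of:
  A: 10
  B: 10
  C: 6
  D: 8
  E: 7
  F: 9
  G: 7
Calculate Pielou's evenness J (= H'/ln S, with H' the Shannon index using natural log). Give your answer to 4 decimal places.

Total N = 10+10+6+8+7+9+7 = 57, so the proportions are 0.175439, 0.175439, 0.105263, 0.140351, 0.122807, 0.157895, 0.122807 (working shown to 6 dp, full precision carried).
H' = −Σ pᵢ ln pᵢ = −((-0.305345) + (-0.305345) + (-0.236978) + (-0.275594) + (-0.257544) + (-0.291446) + (-0.257544)) = 1.929796.
With S = 7 species, ln S = 1.945910, so J = 1.929796/1.945910 = 0.991719, i.e. 0.9917 to 4 decimal places.

0.9917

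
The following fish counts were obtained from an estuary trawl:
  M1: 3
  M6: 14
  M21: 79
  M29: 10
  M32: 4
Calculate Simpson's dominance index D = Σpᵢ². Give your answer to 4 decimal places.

Total N = 3+14+79+10+4 = 110, so the proportions are 0.027273, 0.127273, 0.718182, 0.090909, 0.036364 (working shown to 6 dp, full precision carried).
D = 0.027273² + 0.127273² + 0.718182² + 0.090909² + 0.036364² = 0.000744 + 0.016198 + 0.515785 + 0.008264 + 0.001322 = 0.542314.
To 4 decimal places, D = 0.5423.

0.5423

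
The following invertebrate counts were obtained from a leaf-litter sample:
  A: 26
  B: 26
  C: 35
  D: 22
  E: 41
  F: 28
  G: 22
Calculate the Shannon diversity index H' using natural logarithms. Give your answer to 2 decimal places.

Total N = 26+26+35+22+41+28+22 = 200, so the proportions are 0.13, 0.13, 0.175, 0.11, 0.205, 0.14, 0.11 (working shown to 4 dp, full precision carried).
Each pᵢ ln pᵢ term: 0.13×(-2.0402)=-0.2652, 0.13×(-2.0402)=-0.2652, 0.175×(-1.7430)=-0.3050, 0.11×(-2.2073)=-0.2428, 0.205×(-1.5847)=-0.3249, 0.14×(-1.9661)=-0.2753, 0.11×(-2.2073)=-0.2428.
Sum = -1.9212, so H' = 1.92.

1.92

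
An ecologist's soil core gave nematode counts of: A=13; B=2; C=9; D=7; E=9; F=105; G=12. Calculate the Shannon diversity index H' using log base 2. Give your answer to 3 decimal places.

Total N = 13+2+9+7+9+105+12 = 157, so the proportions are 0.0828, 0.01274, 0.05732, 0.04459, 0.05732, 0.66879, 0.07643 (working shown to 5 dp, full precision carried).
Each pᵢ log₂ pᵢ term: 0.0828×(-3.59418)=-0.29761, 0.01274×(-6.29462)=-0.08019, 0.05732×(-4.12470)=-0.23645, 0.04459×(-4.48727)=-0.20007, 0.05732×(-4.12470)=-0.23645, 0.66879×(-0.58038)=-0.38815, 0.07643×(-3.70966)=-0.28354.
Sum = -1.72245, so H' = 1.722.

1.722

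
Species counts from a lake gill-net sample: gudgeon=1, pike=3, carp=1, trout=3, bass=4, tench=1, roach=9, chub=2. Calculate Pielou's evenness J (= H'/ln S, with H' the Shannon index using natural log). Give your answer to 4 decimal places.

Total N = 1+3+1+3+4+1+9+2 = 24, so the proportions are 0.041667, 0.125, 0.041667, 0.125, 0.166667, 0.041667, 0.375, 0.083333 (working shown to 6 dp, full precision carried).
H' = −Σ pᵢ ln pᵢ = −((-0.132419) + (-0.259930) + (-0.132419) + (-0.259930) + (-0.298627) + (-0.132419) + (-0.367811) + (-0.207076)) = 1.790630.
With S = 8 species, ln S = 2.079442, so J = 1.790630/2.079442 = 0.861111, i.e. 0.8611 to 4 decimal places.

0.8611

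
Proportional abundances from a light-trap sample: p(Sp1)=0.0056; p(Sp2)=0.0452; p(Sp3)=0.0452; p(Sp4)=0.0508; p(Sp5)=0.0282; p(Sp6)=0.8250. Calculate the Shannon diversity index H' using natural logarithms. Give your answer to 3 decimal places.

0.720

Each pᵢ ln pᵢ term (working shown to 5 dp, full precision carried): 0.0056×(-5.18499)=-0.02904, 0.0452×(-3.09666)=-0.13997, 0.0452×(-3.09666)=-0.13997, 0.0508×(-2.97986)=-0.15138, 0.0282×(-3.56843)=-0.10063, 0.825×(-0.19237)=-0.15871.
Sum = -0.71969, so H' = 0.720.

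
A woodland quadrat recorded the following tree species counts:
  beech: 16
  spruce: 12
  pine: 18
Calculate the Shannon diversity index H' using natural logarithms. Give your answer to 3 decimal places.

Total N = 16+12+18 = 46, so the proportions are 0.34783, 0.26087, 0.3913 (working shown to 5 dp, full precision carried).
Each pᵢ ln pᵢ term: 0.34783×(-1.05605)=-0.36732, 0.26087×(-1.34373)=-0.35054, 0.3913×(-0.93827)=-0.36715.
Sum = -1.08501, so H' = 1.085.

1.085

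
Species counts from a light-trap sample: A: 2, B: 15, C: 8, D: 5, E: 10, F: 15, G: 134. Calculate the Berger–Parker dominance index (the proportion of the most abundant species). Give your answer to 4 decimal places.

Total N = 2+15+8+5+10+15+134 = 189, so the proportions are 0.010582, 0.079365, 0.042328, 0.026455, 0.05291, 0.079365, 0.708995 (working shown to 6 dp, full precision carried).
The largest proportion is 0.708995, i.e. d = 0.7090 to 4 decimal places.

0.7090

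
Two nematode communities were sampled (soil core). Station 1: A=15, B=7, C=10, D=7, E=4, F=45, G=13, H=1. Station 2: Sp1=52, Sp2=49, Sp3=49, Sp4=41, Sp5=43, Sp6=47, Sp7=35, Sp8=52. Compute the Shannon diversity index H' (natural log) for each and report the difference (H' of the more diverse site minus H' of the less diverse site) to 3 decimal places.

Station 1: N=102, proportions 0.14706, 0.06863, 0.09804, 0.06863, 0.03922, 0.44118, 0.12745, 0.0098, giving H' = 1.67322 (working shown to 5 dp, full precision carried).
Station 2: N=368, proportions 0.1413, 0.13315, 0.13315, 0.11141, 0.11685, 0.12772, 0.09511, 0.1413, giving H' = 2.07191.
Difference = |1.67322 − 2.07191| = 0.39869, i.e. 0.399 to 3 decimal places.

0.399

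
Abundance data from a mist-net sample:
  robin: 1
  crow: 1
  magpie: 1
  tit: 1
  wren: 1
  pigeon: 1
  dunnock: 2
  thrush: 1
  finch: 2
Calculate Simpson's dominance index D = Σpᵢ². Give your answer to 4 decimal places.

Total N = 1+1+1+1+1+1+2+1+2 = 11, so the proportions are 0.090909, 0.090909, 0.090909, 0.090909, 0.090909, 0.090909, 0.181818, 0.090909, 0.181818 (working shown to 6 dp, full precision carried).
D = 0.090909² + 0.090909² + 0.090909² + 0.090909² + 0.090909² + 0.090909² + 0.181818² + 0.090909² + 0.181818² = 0.008264 + 0.008264 + 0.008264 + 0.008264 + 0.008264 + 0.008264 + 0.033058 + 0.008264 + 0.033058 = 0.123967.
To 4 decimal places, D = 0.1240.

0.1240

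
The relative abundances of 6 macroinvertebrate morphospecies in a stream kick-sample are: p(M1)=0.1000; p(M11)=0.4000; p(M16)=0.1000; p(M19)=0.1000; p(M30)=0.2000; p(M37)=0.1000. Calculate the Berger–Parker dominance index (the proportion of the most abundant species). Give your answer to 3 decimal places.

The largest proportion is 0.4, i.e. d = 0.400 to 3 decimal places.

0.400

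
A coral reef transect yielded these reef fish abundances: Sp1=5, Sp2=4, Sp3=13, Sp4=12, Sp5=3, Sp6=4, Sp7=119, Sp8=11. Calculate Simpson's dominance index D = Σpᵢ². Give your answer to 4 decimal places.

0.5014

Total N = 5+4+13+12+3+4+119+11 = 171, so the proportions are 0.02924, 0.023392, 0.076023, 0.070175, 0.017544, 0.023392, 0.695906, 0.064327 (working shown to 6 dp, full precision carried).
D = 0.02924² + 0.023392² + 0.076023² + 0.070175² + 0.017544² + 0.023392² + 0.695906² + 0.064327² = 0.000855 + 0.000547 + 0.005780 + 0.004925 + 0.000308 + 0.000547 + 0.484286 + 0.004138 = 0.501385.
To 4 decimal places, D = 0.5014.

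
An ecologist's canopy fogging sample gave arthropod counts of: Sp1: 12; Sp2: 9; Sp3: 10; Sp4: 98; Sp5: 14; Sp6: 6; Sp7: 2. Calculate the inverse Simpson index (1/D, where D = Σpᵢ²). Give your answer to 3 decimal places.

2.243

Total N = 12+9+10+98+14+6+2 = 151, so the proportions are 0.07947, 0.059603, 0.066225, 0.649007, 0.092715, 0.039735, 0.013245 (working shown to 6 dp, full precision carried).
D = 0.07947² + 0.059603² + 0.066225² + 0.649007² + 0.092715² + 0.039735² + 0.013245² = 0.006316 + 0.003552 + 0.004386 + 0.421210 + 0.008596 + 0.001579 + 0.000175 = 0.445814.
So 1/D = 2.24309, i.e. 2.243 to 3 decimal places.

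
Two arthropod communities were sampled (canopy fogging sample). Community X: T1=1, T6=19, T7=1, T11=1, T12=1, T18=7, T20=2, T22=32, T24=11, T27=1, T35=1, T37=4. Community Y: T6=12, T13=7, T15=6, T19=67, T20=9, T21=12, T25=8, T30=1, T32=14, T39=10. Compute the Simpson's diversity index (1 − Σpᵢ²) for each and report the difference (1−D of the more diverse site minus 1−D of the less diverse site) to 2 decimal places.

0.01

Community X: N=81, proportions 0.01235, 0.23457, 0.01235, 0.01235, 0.01235, 0.08642, 0.02469, 0.39506, 0.1358, 0.01235, 0.01235, 0.04938, giving 1−D = 0.75903 (working shown to 5 dp, full precision carried).
Community Y: N=146, proportions 0.08219, 0.04795, 0.0411, 0.4589, 0.06164, 0.08219, 0.05479, 0.00685, 0.09589, 0.06849, giving 1−D = 0.75117.
Difference = |0.75903 − 0.75117| = 0.00786, i.e. 0.01 to 2 decimal places.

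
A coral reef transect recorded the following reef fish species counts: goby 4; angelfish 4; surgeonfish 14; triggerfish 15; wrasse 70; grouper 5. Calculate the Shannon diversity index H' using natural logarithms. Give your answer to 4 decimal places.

Total N = 4+4+14+15+70+5 = 112, so the proportions are 0.035714, 0.035714, 0.125, 0.133929, 0.625, 0.044643 (working shown to 6 dp, full precision carried).
Each pᵢ ln pᵢ term: 0.035714×(-3.332205)=-0.119007, 0.035714×(-3.332205)=-0.119007, 0.125×(-2.079442)=-0.259930, 0.133929×(-2.010449)=-0.269257, 0.625×(-0.470004)=-0.293752, 0.044643×(-3.109061)=-0.138797.
Sum = -1.199751, so H' = 1.1998.

1.1998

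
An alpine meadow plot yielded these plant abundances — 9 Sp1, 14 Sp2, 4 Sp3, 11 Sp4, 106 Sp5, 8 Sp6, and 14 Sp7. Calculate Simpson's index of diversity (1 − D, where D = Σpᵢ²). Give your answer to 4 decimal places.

Total N = 9+14+4+11+106+8+14 = 166, so the proportions are 0.054217, 0.084337, 0.024096, 0.066265, 0.638554, 0.048193, 0.084337 (working shown to 6 dp, full precision carried).
D = 0.054217² + 0.084337² + 0.024096² + 0.066265² + 0.638554² + 0.048193² + 0.084337² = 0.002939 + 0.007113 + 0.000581 + 0.004391 + 0.407751 + 0.002323 + 0.007113 = 0.432211.
So 1 − D = 0.567789, i.e. 0.5678 to 4 decimal places.

0.5678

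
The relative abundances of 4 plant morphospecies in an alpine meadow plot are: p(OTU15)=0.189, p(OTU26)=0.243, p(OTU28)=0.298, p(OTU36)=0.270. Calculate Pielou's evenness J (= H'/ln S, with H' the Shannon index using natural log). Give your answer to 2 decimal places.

H' = −Σ pᵢ ln pᵢ = −((-0.3149) + (-0.3438) + (-0.3608) + (-0.3535)) = 1.3729 (working shown to 4 dp, full precision carried).
With S = 4 species, ln S = 1.3863, so J = 1.3729/1.3863 = 0.9904, i.e. 0.99 to 2 decimal places.

0.99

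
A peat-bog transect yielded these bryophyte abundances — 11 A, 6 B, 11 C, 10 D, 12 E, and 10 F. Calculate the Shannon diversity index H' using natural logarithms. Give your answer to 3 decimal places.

Total N = 11+6+11+10+12+10 = 60, so the proportions are 0.18333, 0.1, 0.18333, 0.16667, 0.2, 0.16667 (working shown to 5 dp, full precision carried).
Each pᵢ ln pᵢ term: 0.18333×(-1.69645)=-0.31102, 0.1×(-2.30259)=-0.23026, 0.18333×(-1.69645)=-0.31102, 0.16667×(-1.79176)=-0.29863, 0.2×(-1.60944)=-0.32189, 0.16667×(-1.79176)=-0.29863.
Sum = -1.77143, so H' = 1.771.

1.771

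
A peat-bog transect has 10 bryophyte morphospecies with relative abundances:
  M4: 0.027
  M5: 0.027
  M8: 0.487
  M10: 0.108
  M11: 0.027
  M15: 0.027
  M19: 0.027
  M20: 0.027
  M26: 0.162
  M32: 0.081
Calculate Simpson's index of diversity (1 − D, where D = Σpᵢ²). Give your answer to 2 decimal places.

0.71

D = 0.027² + 0.027² + 0.487² + 0.108² + 0.027² + 0.027² + 0.027² + 0.027² + 0.162² + 0.081² = 0.0007 + 0.0007 + 0.2372 + 0.0117 + 0.0007 + 0.0007 + 0.0007 + 0.0007 + 0.0262 + 0.0066 = 0.2860 (working shown to 4 dp, full precision carried).
So 1 − D = 0.7140, i.e. 0.71 to 2 decimal places.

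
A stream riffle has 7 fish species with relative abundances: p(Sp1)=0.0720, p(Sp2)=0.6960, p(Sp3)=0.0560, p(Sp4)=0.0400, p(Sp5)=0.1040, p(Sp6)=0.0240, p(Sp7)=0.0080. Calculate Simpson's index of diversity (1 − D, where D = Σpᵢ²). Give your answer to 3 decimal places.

0.494

D = 0.072² + 0.696² + 0.056² + 0.04² + 0.104² + 0.024² + 0.008² = 0.00518 + 0.48442 + 0.00314 + 0.00160 + 0.01082 + 0.00058 + 0.00006 = 0.50579 (working shown to 5 dp, full precision carried).
So 1 − D = 0.49421, i.e. 0.494 to 3 decimal places.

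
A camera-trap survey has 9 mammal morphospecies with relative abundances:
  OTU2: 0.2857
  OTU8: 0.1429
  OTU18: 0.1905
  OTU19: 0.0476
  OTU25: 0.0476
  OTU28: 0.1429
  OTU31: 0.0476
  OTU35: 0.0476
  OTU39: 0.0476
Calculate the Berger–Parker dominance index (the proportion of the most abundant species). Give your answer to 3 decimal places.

The largest proportion is 0.2857, i.e. d = 0.286 to 3 decimal places.

0.286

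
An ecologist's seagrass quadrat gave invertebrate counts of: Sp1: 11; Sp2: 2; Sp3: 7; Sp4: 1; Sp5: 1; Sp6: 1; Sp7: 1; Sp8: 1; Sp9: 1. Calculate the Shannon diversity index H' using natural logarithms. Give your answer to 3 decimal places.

1.666

Total N = 11+2+7+1+1+1+1+1+1 = 26, so the proportions are 0.42308, 0.07692, 0.26923, 0.03846, 0.03846, 0.03846, 0.03846, 0.03846, 0.03846 (working shown to 5 dp, full precision carried).
Each pᵢ ln pᵢ term: 0.42308×(-0.86020)=-0.36393, 0.07692×(-2.56495)=-0.19730, 0.26923×(-1.31219)=-0.35328, 0.03846×(-3.25810)=-0.12531, 0.03846×(-3.25810)=-0.12531, 0.03846×(-3.25810)=-0.12531, 0.03846×(-3.25810)=-0.12531, 0.03846×(-3.25810)=-0.12531, 0.03846×(-3.25810)=-0.12531.
Sum = -1.66638, so H' = 1.666.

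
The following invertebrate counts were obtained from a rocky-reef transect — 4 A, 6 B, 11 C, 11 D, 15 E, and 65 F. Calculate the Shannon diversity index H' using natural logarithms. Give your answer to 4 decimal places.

1.3167

Total N = 4+6+11+11+15+65 = 112, so the proportions are 0.035714, 0.053571, 0.098214, 0.098214, 0.133929, 0.580357 (working shown to 6 dp, full precision carried).
Each pᵢ ln pᵢ term: 0.035714×(-3.332205)=-0.119007, 0.053571×(-2.926739)=-0.156790, 0.098214×(-2.320604)=-0.227916, 0.098214×(-2.320604)=-0.227916, 0.133929×(-2.010449)=-0.269257, 0.580357×(-0.544112)=-0.315779.
Sum = -1.316665, so H' = 1.3167.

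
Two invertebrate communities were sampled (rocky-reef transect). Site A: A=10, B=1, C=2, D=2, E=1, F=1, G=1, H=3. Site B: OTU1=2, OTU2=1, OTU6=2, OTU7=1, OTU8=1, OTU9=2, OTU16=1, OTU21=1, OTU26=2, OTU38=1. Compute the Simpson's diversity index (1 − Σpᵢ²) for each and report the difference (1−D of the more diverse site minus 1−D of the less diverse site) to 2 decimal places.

0.16

Site A: N=21, proportions 0.4761905, 0.047619, 0.0952381, 0.0952381, 0.047619, 0.047619, 0.047619, 0.1428571, giving 1−D = 0.7256236 (working shown to 7 dp, full precision carried).
Site B: N=14, proportions 0.1428571, 0.0714286, 0.1428571, 0.0714286, 0.0714286, 0.1428571, 0.0714286, 0.0714286, 0.1428571, 0.0714286, giving 1−D = 0.8877551.
Difference = |0.7256236 − 0.8877551| = 0.1621315, i.e. 0.16 to 2 decimal places.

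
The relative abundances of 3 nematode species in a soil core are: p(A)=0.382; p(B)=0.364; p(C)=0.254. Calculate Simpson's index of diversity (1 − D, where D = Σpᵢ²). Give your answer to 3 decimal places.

D = 0.382² + 0.364² + 0.254² = 0.14592 + 0.13250 + 0.06452 = 0.34294 (working shown to 5 dp, full precision carried).
So 1 − D = 0.65706, i.e. 0.657 to 3 decimal places.

0.657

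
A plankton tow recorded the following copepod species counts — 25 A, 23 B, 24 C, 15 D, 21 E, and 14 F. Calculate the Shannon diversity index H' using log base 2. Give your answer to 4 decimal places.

2.5510

Total N = 25+23+24+15+21+14 = 122, so the proportions are 0.204918, 0.188525, 0.196721, 0.122951, 0.172131, 0.114754 (working shown to 6 dp, full precision carried).
Each pᵢ log₂ pᵢ term: 0.204918×(-2.286881)=-0.468623, 0.188525×(-2.407175)=-0.453812, 0.196721×(-2.345775)=-0.461464, 0.122951×(-3.023847)=-0.371784, 0.172131×(-2.538420)=-0.436941, 0.114754×(-3.123382)=-0.358421.
Sum = -2.551045, so H' = 2.5510.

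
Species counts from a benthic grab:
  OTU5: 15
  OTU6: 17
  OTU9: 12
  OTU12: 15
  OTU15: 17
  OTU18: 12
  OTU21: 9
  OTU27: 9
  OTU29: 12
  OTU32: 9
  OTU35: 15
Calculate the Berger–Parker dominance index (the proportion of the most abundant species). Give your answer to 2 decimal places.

0.12

Total N = 15+17+12+15+17+12+9+9+12+9+15 = 142, so the proportions are 0.1056, 0.1197, 0.0845, 0.1056, 0.1197, 0.0845, 0.0634, 0.0634, 0.0845, 0.0634, 0.1056 (working shown to 4 dp, full precision carried).
The largest proportion is 0.1197, i.e. d = 0.12 to 2 decimal places.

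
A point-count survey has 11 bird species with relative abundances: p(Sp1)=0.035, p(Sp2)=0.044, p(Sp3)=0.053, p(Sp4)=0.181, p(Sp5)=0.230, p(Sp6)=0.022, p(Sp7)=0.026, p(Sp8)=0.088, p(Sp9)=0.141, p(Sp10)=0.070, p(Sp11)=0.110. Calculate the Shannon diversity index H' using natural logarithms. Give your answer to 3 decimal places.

Each pᵢ ln pᵢ term (working shown to 5 dp, full precision carried): 0.035×(-3.35241)=-0.11733, 0.044×(-3.12357)=-0.13744, 0.053×(-2.93746)=-0.15569, 0.181×(-1.70926)=-0.30938, 0.23×(-1.46968)=-0.33803, 0.022×(-3.81671)=-0.08397, 0.026×(-3.64966)=-0.09489, 0.088×(-2.43042)=-0.21388, 0.141×(-1.95900)=-0.27622, 0.07×(-2.65926)=-0.18615, 0.11×(-2.20727)=-0.24280.
Sum = -2.15576, so H' = 2.156.

2.156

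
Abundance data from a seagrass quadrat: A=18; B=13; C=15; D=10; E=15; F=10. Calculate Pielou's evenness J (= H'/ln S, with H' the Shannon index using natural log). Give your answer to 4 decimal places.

0.9873

Total N = 18+13+15+10+15+10 = 81, so the proportions are 0.222222, 0.160494, 0.185185, 0.123457, 0.185185, 0.123457 (working shown to 6 dp, full precision carried).
H' = −Σ pᵢ ln pᵢ = −((-0.334239) + (-0.293623) + (-0.312296) + (-0.258255) + (-0.312296) + (-0.258255)) = 1.768965.
With S = 6 species, ln S = 1.791759, so J = 1.768965/1.791759 = 0.987278, i.e. 0.9873 to 4 decimal places.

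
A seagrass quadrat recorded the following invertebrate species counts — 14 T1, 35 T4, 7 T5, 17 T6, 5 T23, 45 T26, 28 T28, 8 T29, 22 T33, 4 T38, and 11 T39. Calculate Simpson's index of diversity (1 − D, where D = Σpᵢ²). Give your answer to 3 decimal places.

0.863

Total N = 14+35+7+17+5+45+28+8+22+4+11 = 196, so the proportions are 0.07143, 0.17857, 0.03571, 0.08673, 0.02551, 0.22959, 0.14286, 0.04082, 0.11224, 0.02041, 0.05612 (working shown to 5 dp, full precision carried).
D = 0.07143² + 0.17857² + 0.03571² + 0.08673² + 0.02551² + 0.22959² + 0.14286² + 0.04082² + 0.11224² + 0.02041² + 0.05612² = 0.00510 + 0.03189 + 0.00128 + 0.00752 + 0.00065 + 0.05271 + 0.02041 + 0.00167 + 0.01260 + 0.00042 + 0.00315 = 0.13739.
So 1 − D = 0.86261, i.e. 0.863 to 3 decimal places.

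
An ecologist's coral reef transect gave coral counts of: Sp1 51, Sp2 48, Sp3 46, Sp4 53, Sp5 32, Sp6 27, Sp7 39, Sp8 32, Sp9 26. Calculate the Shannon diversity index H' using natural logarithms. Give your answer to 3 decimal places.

Total N = 51+48+46+53+32+27+39+32+26 = 354, so the proportions are 0.14407, 0.13559, 0.12994, 0.14972, 0.0904, 0.07627, 0.11017, 0.0904, 0.07345 (working shown to 5 dp, full precision carried).
Each pᵢ ln pᵢ term: 0.14407×(-1.93747)=-0.27913, 0.13559×(-1.99810)=-0.27093, 0.12994×(-2.04066)=-0.26517, 0.14972×(-1.89900)=-0.28431, 0.0904×(-2.40356)=-0.21727, 0.07627×(-2.57346)=-0.19628, 0.11017×(-2.20574)=-0.24300, 0.0904×(-2.40356)=-0.21727, 0.07345×(-2.61120)=-0.19178.
Sum = -2.16515, so H' = 2.165.

2.165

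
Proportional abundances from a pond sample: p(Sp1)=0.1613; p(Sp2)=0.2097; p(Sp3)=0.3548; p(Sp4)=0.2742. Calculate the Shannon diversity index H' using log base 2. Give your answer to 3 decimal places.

1.939

Each pᵢ log₂ pᵢ term (working shown to 5 dp, full precision carried): 0.1613×(-2.63218)=-0.42457, 0.2097×(-2.25360)=-0.47258, 0.3548×(-1.49492)=-0.53040, 0.2742×(-1.86670)=-0.51185.
Sum = -1.93940, so H' = 1.939.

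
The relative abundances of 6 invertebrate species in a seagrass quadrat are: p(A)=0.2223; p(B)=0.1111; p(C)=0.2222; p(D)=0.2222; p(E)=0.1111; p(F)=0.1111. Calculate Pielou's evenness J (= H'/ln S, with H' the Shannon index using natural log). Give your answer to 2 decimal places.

H' = −Σ pᵢ ln pᵢ = −((-0.3343) + (-0.2441) + (-0.3342) + (-0.3342) + (-0.2441) + (-0.2441)) = 1.7351 (working shown to 4 dp, full precision carried).
With S = 6 species, ln S = 1.7918, so J = 1.7351/1.7918 = 0.9684, i.e. 0.97 to 2 decimal places.

0.97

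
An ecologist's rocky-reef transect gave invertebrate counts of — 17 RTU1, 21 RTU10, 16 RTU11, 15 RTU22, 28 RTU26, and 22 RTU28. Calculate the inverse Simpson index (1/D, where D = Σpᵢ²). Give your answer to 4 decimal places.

Total N = 17+21+16+15+28+22 = 119, so the proportions are 0.14285714, 0.17647059, 0.13445378, 0.12605042, 0.23529412, 0.18487395 (working shown to 8 dp, full precision carried).
D = 0.14285714² + 0.17647059² + 0.13445378² + 0.12605042² + 0.23529412² + 0.18487395² = 0.02040816 + 0.03114187 + 0.01807782 + 0.01588871 + 0.05536332 + 0.03417838 = 0.17505826.
So 1/D = 5.712384, i.e. 5.7124 to 4 decimal places.

5.7124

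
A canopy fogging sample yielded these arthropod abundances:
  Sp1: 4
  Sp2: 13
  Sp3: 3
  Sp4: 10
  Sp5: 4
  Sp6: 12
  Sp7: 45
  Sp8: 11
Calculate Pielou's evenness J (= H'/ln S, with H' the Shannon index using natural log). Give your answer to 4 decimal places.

Total N = 4+13+3+10+4+12+45+11 = 102, so the proportions are 0.039216, 0.127451, 0.029412, 0.098039, 0.039216, 0.117647, 0.441176, 0.107843 (working shown to 6 dp, full precision carried).
H' = −Σ pᵢ ln pᵢ = −((-0.127007) + (-0.262552) + (-0.103716) + (-0.227685) + (-0.127007) + (-0.251772) + (-0.361019) + (-0.240175)) = 1.700934.
With S = 8 species, ln S = 2.079442, so J = 1.700934/2.079442 = 0.817977, i.e. 0.8180 to 4 decimal places.

0.8180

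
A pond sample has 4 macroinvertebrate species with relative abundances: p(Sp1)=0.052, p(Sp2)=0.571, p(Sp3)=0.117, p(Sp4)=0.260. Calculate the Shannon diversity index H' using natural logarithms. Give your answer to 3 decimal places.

Each pᵢ ln pᵢ term (working shown to 5 dp, full precision carried): 0.052×(-2.95651)=-0.15374, 0.571×(-0.56037)=-0.31997, 0.117×(-2.14558)=-0.25103, 0.26×(-1.34707)=-0.35024.
Sum = -1.07498, so H' = 1.075.

1.075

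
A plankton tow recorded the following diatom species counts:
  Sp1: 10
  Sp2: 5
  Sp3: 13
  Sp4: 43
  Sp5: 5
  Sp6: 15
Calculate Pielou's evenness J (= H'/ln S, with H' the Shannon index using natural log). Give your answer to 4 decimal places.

0.8321

Total N = 10+5+13+43+5+15 = 91, so the proportions are 0.10989, 0.054945, 0.142857, 0.472527, 0.054945, 0.164835 (working shown to 6 dp, full precision carried).
H' = −Σ pᵢ ln pᵢ = −((-0.242668) + (-0.159419) + (-0.277987) + (-0.354235) + (-0.159419) + (-0.297166)) = 1.490893.
With S = 6 species, ln S = 1.791759, so J = 1.490893/1.791759 = 0.832083, i.e. 0.8321 to 4 decimal places.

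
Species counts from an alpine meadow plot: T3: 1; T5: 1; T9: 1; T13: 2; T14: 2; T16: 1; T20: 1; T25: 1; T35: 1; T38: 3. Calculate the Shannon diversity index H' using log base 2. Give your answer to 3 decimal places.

Total N = 1+1+1+2+2+1+1+1+1+3 = 14, so the proportions are 0.07143, 0.07143, 0.07143, 0.14286, 0.14286, 0.07143, 0.07143, 0.07143, 0.07143, 0.21429 (working shown to 5 dp, full precision carried).
Each pᵢ log₂ pᵢ term: 0.07143×(-3.80735)=-0.27195, 0.07143×(-3.80735)=-0.27195, 0.07143×(-3.80735)=-0.27195, 0.14286×(-2.80735)=-0.40105, 0.14286×(-2.80735)=-0.40105, 0.07143×(-3.80735)=-0.27195, 0.07143×(-3.80735)=-0.27195, 0.07143×(-3.80735)=-0.27195, 0.07143×(-3.80735)=-0.27195, 0.21429×(-2.22239)=-0.47623.
Sum = -3.18201, so H' = 3.182.

3.182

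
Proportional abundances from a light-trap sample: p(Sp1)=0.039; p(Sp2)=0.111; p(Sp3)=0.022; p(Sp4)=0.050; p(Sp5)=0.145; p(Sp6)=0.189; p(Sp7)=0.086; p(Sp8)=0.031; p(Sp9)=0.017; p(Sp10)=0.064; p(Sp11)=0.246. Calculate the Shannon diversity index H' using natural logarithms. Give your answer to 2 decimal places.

2.11

Each pᵢ ln pᵢ term (working shown to 4 dp, full precision carried): 0.039×(-3.2442)=-0.1265, 0.111×(-2.1982)=-0.2440, 0.022×(-3.8167)=-0.0840, 0.05×(-2.9957)=-0.1498, 0.145×(-1.9310)=-0.2800, 0.189×(-1.6660)=-0.3149, 0.086×(-2.4534)=-0.2110, 0.031×(-3.4738)=-0.1077, 0.017×(-4.0745)=-0.0693, 0.064×(-2.7489)=-0.1759, 0.246×(-1.4024)=-0.3450.
Sum = -2.1080, so H' = 2.11.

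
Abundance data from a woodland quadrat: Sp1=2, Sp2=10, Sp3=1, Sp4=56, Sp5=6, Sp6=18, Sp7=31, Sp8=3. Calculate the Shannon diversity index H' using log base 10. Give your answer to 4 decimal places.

0.6595

Total N = 2+10+1+56+6+18+31+3 = 127, so the proportions are 0.015748, 0.07874, 0.007874, 0.440945, 0.047244, 0.141732, 0.244094, 0.023622 (working shown to 6 dp, full precision carried).
Each pᵢ log₁₀ pᵢ term: 0.015748×(-1.802774)=-0.028390, 0.07874×(-1.103804)=-0.086914, 0.007874×(-2.103804)=-0.016565, 0.440945×(-0.355616)=-0.156807, 0.047244×(-1.325652)=-0.062629, 0.141732×(-0.848531)=-0.120264, 0.244094×(-0.612442)=-0.149494, 0.023622×(-1.626682)=-0.038426.
Sum = -0.659489, so H' = 0.6595.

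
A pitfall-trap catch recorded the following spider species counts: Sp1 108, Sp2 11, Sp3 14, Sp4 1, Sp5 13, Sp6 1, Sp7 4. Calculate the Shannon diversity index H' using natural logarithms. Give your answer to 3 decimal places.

1.025

Total N = 108+11+14+1+13+1+4 = 152, so the proportions are 0.71053, 0.07237, 0.09211, 0.00658, 0.08553, 0.00658, 0.02632 (working shown to 5 dp, full precision carried).
Each pᵢ ln pᵢ term: 0.71053×(-0.34175)=-0.24282, 0.07237×(-2.62599)=-0.19004, 0.09211×(-2.38482)=-0.21965, 0.00658×(-5.02388)=-0.03305, 0.08553×(-2.45893)=-0.21030, 0.00658×(-5.02388)=-0.03305, 0.02632×(-3.63759)=-0.09573.
Sum = -1.02465, so H' = 1.025.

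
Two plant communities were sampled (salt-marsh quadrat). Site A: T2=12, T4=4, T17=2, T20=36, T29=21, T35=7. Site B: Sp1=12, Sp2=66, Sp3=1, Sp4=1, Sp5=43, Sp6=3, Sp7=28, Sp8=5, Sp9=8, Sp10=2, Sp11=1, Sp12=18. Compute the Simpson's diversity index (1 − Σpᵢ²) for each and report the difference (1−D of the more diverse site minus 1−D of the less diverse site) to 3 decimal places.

0.076

Site A: N=82, proportions 0.146341, 0.04878, 0.02439, 0.439024, 0.256098, 0.085366, giving 1−D = 0.709994 (working shown to 6 dp, full precision carried).
Site B: N=188, proportions 0.06383, 0.351064, 0.005319, 0.005319, 0.228723, 0.015957, 0.148936, 0.026596, 0.042553, 0.010638, 0.005319, 0.095745, giving 1−D = 0.786046.
Difference = |0.709994 − 0.786046| = 0.076052, i.e. 0.076 to 3 decimal places.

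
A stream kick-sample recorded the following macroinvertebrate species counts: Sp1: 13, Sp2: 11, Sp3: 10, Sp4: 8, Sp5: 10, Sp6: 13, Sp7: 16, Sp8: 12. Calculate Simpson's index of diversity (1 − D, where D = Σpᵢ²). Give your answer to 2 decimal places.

0.87

Total N = 13+11+10+8+10+13+16+12 = 93, so the proportions are 0.1398, 0.1183, 0.1075, 0.086, 0.1075, 0.1398, 0.172, 0.129 (working shown to 4 dp, full precision carried).
D = 0.1398² + 0.1183² + 0.1075² + 0.086² + 0.1075² + 0.1398² + 0.172² + 0.129² = 0.0195 + 0.0140 + 0.0116 + 0.0074 + 0.0116 + 0.0195 + 0.0296 + 0.0166 = 0.1298.
So 1 − D = 0.8702, i.e. 0.87 to 2 decimal places.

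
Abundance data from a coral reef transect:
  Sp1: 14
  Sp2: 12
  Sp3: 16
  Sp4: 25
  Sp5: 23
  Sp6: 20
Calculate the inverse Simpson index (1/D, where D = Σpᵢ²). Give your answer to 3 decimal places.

5.628

Total N = 14+12+16+25+23+20 = 110, so the proportions are 0.1272727, 0.1090909, 0.1454545, 0.2272727, 0.2090909, 0.1818182 (working shown to 7 dp, full precision carried).
D = 0.1272727² + 0.1090909² + 0.1454545² + 0.2272727² + 0.2090909² + 0.1818182² = 0.0161983 + 0.0119008 + 0.0211570 + 0.0516529 + 0.0437190 + 0.0330579 = 0.1776860.
So 1/D = 5.62791, i.e. 5.628 to 3 decimal places.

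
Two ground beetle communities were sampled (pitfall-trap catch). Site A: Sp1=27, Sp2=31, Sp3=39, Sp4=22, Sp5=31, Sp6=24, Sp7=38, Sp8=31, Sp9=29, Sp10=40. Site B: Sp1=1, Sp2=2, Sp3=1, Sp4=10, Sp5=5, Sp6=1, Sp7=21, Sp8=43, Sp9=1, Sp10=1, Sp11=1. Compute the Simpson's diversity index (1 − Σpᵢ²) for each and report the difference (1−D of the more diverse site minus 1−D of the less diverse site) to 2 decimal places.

0.22

Site A: N=312, proportions 0.0865, 0.0994, 0.125, 0.0705, 0.0994, 0.0769, 0.1218, 0.0994, 0.0929, 0.1282, giving 1−D = 0.8965 (working shown to 4 dp, full precision carried).
Site B: N=87, proportions 0.0115, 0.023, 0.0115, 0.1149, 0.0575, 0.0115, 0.2414, 0.4943, 0.0115, 0.0115, 0.0115, giving 1−D = 0.6796.
Difference = |0.8965 − 0.6796| = 0.2169, i.e. 0.22 to 2 decimal places.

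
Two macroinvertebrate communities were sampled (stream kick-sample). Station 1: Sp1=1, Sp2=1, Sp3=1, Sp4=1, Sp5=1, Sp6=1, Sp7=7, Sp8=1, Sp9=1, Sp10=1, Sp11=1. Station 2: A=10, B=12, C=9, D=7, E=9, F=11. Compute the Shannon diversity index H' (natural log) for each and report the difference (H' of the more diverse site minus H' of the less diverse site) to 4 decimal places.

0.2542

Station 1: N=17, proportions 0.058824, 0.058824, 0.058824, 0.058824, 0.058824, 0.058824, 0.411765, 0.058824, 0.058824, 0.058824, 0.058824, giving H' = 2.031956 (working shown to 6 dp, full precision carried).
Station 2: N=58, proportions 0.172414, 0.206897, 0.155172, 0.12069, 0.155172, 0.189655, giving H' = 1.777805.
Difference = |2.031956 − 1.777805| = 0.254151, i.e. 0.2542 to 4 decimal places.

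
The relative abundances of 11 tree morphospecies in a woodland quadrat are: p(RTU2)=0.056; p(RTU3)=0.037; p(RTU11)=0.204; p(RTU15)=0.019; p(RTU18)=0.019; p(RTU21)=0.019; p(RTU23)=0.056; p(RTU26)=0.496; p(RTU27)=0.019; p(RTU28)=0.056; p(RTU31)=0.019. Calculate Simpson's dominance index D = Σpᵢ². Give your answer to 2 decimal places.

0.30

D = 0.056² + 0.037² + 0.204² + 0.019² + 0.019² + 0.019² + 0.056² + 0.496² + 0.019² + 0.056² + 0.019² = 0.0031 + 0.0014 + 0.0416 + 0.0004 + 0.0004 + 0.0004 + 0.0031 + 0.2460 + 0.0004 + 0.0031 + 0.0004 = 0.3002 (working shown to 4 dp, full precision carried).
To 2 decimal places, D = 0.30.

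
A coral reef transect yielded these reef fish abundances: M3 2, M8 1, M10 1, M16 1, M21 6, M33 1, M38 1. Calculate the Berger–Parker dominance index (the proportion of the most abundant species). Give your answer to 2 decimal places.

Total N = 2+1+1+1+6+1+1 = 13, so the proportions are 0.1538, 0.0769, 0.0769, 0.0769, 0.4615, 0.0769, 0.0769 (working shown to 4 dp, full precision carried).
The largest proportion is 0.4615, i.e. d = 0.46 to 2 decimal places.

0.46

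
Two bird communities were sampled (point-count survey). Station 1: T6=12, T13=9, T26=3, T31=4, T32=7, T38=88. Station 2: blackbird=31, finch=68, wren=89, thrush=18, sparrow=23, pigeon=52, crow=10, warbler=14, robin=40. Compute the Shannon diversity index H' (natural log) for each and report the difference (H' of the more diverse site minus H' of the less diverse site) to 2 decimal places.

Station 1: N=123, proportions 0.0976, 0.0732, 0.0244, 0.0325, 0.0569, 0.7154, giving H' = 1.0231 (working shown to 4 dp, full precision carried).
Station 2: N=345, proportions 0.0899, 0.1971, 0.258, 0.0522, 0.0667, 0.1507, 0.029, 0.0406, 0.1159, giving H' = 1.9885.
Difference = |1.0231 − 1.9885| = 0.9654, i.e. 0.97 to 2 decimal places.

0.97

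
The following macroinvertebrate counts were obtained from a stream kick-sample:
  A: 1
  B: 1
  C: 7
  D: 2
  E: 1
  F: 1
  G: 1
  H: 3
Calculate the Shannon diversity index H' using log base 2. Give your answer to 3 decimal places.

Total N = 1+1+7+2+1+1+1+3 = 17, so the proportions are 0.05882, 0.05882, 0.41176, 0.11765, 0.05882, 0.05882, 0.05882, 0.17647 (working shown to 5 dp, full precision carried).
Each pᵢ log₂ pᵢ term: 0.05882×(-4.08746)=-0.24044, 0.05882×(-4.08746)=-0.24044, 0.41176×(-1.28011)=-0.52710, 0.11765×(-3.08746)=-0.36323, 0.05882×(-4.08746)=-0.24044, 0.05882×(-4.08746)=-0.24044, 0.05882×(-4.08746)=-0.24044, 0.17647×(-2.50250)=-0.44162.
Sum = -2.53415, so H' = 2.534.

2.534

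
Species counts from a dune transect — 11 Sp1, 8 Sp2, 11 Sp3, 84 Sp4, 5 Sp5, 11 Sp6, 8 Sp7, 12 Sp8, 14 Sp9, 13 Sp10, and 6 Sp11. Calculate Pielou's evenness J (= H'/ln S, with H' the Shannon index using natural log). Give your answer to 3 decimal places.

Total N = 11+8+11+84+5+11+8+12+14+13+6 = 183, so the proportions are 0.06011, 0.04372, 0.06011, 0.45902, 0.02732, 0.06011, 0.04372, 0.06557, 0.0765, 0.07104, 0.03279 (working shown to 5 dp, full precision carried).
H' = −Σ pᵢ ln pᵢ = −((-0.16900) + (-0.13683) + (-0.16900) + (-0.35742) + (-0.09836) + (-0.16900) + (-0.13683) + (-0.17866) + (-0.19664) + (-0.18786) + (-0.11206)) = 1.91168.
With S = 11 species, ln S = 2.39790, so J = 1.91168/2.39790 = 0.79723, i.e. 0.797 to 3 decimal places.

0.797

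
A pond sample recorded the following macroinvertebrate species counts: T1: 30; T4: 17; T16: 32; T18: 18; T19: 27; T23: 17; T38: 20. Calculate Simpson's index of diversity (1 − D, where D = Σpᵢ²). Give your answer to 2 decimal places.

0.85

Total N = 30+17+32+18+27+17+20 = 161, so the proportions are 0.1863, 0.1056, 0.1988, 0.1118, 0.1677, 0.1056, 0.1242 (working shown to 4 dp, full precision carried).
D = 0.1863² + 0.1056² + 0.1988² + 0.1118² + 0.1677² + 0.1056² + 0.1242² = 0.0347 + 0.0111 + 0.0395 + 0.0125 + 0.0281 + 0.0111 + 0.0154 = 0.1526.
So 1 − D = 0.8474, i.e. 0.85 to 2 decimal places.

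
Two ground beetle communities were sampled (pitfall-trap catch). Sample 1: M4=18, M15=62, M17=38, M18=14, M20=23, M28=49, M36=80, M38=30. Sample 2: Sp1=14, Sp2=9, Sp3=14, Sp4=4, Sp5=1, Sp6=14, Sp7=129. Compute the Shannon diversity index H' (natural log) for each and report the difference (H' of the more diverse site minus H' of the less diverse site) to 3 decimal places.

0.837

Sample 1: N=314, proportions 0.05732, 0.19745, 0.12102, 0.04459, 0.07325, 0.15605, 0.25478, 0.09554, giving H' = 1.93252 (working shown to 5 dp, full precision carried).
Sample 2: N=185, proportions 0.07568, 0.04865, 0.07568, 0.02162, 0.00541, 0.07568, 0.6973, giving H' = 1.09562.
Difference = |1.93252 − 1.09562| = 0.83690, i.e. 0.837 to 3 decimal places.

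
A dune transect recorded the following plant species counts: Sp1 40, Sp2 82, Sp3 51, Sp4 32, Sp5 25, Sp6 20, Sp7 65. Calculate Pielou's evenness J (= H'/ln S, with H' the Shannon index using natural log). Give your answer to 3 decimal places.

0.946

Total N = 40+82+51+32+25+20+65 = 315, so the proportions are 0.12698, 0.26032, 0.1619, 0.10159, 0.07937, 0.06349, 0.20635 (working shown to 5 dp, full precision carried).
H' = −Σ pᵢ ln pᵢ = −((-0.26206) + (-0.35035) + (-0.29479) + (-0.23231) + (-0.20109) + (-0.17504) + (-0.32566)) = 1.84129.
With S = 7 species, ln S = 1.94591, so J = 1.84129/1.94591 = 0.94624, i.e. 0.946 to 3 decimal places.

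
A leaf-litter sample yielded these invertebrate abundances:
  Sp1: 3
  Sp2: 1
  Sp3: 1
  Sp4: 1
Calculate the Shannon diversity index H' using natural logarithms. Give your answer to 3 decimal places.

Total N = 3+1+1+1 = 6, so the proportions are 0.5, 0.16667, 0.16667, 0.16667 (working shown to 5 dp, full precision carried).
Each pᵢ ln pᵢ term: 0.5×(-0.69315)=-0.34657, 0.16667×(-1.79176)=-0.29863, 0.16667×(-1.79176)=-0.29863, 0.16667×(-1.79176)=-0.29863.
Sum = -1.24245, so H' = 1.242.

1.242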